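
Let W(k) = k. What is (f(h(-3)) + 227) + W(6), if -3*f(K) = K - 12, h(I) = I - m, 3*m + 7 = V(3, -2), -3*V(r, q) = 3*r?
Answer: 2132/9 ≈ 236.89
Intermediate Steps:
V(r, q) = -r
m = -10/3 (m = -7/3 + (-1*3)/3 = -7/3 + (⅓)*(-3) = -7/3 - 1 = -10/3 ≈ -3.3333)
h(I) = 10/3 + I (h(I) = I - 1*(-10/3) = I + 10/3 = 10/3 + I)
f(K) = 4 - K/3 (f(K) = -(K - 12)/3 = -(-12 + K)/3 = 4 - K/3)
(f(h(-3)) + 227) + W(6) = ((4 - (10/3 - 3)/3) + 227) + 6 = ((4 - ⅓*⅓) + 227) + 6 = ((4 - ⅑) + 227) + 6 = (35/9 + 227) + 6 = 2078/9 + 6 = 2132/9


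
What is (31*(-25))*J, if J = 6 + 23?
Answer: -22475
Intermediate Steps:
J = 29
(31*(-25))*J = (31*(-25))*29 = -775*29 = -22475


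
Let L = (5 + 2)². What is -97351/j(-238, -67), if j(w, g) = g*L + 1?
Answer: 97351/3282 ≈ 29.662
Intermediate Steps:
L = 49 (L = 7² = 49)
j(w, g) = 1 + 49*g (j(w, g) = g*49 + 1 = 49*g + 1 = 1 + 49*g)
-97351/j(-238, -67) = -97351/(1 + 49*(-67)) = -97351/(1 - 3283) = -97351/(-3282) = -97351*(-1/3282) = 97351/3282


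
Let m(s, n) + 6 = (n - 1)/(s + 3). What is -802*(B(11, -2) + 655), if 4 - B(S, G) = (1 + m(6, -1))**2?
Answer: -41038340/81 ≈ -5.0665e+5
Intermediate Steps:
m(s, n) = -6 + (-1 + n)/(3 + s) (m(s, n) = -6 + (n - 1)/(s + 3) = -6 + (-1 + n)/(3 + s))
B(S, G) = -1885/81 (B(S, G) = 4 - (1 + (-19 - 1 - 6*6)/(3 + 6))**2 = 4 - (1 + (-19 - 1 - 36)/9)**2 = 4 - (1 + (1/9)*(-56))**2 = 4 - (1 - 56/9)**2 = 4 - (-47/9)**2 = 4 - 1*2209/81 = 4 - 2209/81 = -1885/81)
-802*(B(11, -2) + 655) = -802*(-1885/81 + 655) = -802*51170/81 = -41038340/81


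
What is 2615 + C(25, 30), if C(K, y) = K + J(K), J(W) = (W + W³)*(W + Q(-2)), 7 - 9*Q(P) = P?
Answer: 409540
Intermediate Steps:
Q(P) = 7/9 - P/9
J(W) = (1 + W)*(W + W³) (J(W) = (W + W³)*(W + (7/9 - ⅑*(-2))) = (W + W³)*(W + (7/9 + 2/9)) = (W + W³)*(W + 1) = (W + W³)*(1 + W) = (1 + W)*(W + W³))
C(K, y) = K + K*(1 + K + K² + K³)
2615 + C(25, 30) = 2615 + 25*(2 + 25 + 25² + 25³) = 2615 + 25*(2 + 25 + 625 + 15625) = 2615 + 25*16277 = 2615 + 406925 = 409540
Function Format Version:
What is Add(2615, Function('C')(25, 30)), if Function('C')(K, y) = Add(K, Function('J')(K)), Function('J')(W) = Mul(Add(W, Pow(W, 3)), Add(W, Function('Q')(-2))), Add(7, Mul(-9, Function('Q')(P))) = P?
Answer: 409540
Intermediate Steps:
Function('Q')(P) = Add(Rational(7, 9), Mul(Rational(-1, 9), P))
Function('J')(W) = Mul(Add(1, W), Add(W, Pow(W, 3))) (Function('J')(W) = Mul(Add(W, Pow(W, 3)), Add(W, Add(Rational(7, 9), Mul(Rational(-1, 9), -2)))) = Mul(Add(W, Pow(W, 3)), Add(W, Add(Rational(7, 9), Rational(2, 9)))) = Mul(Add(W, Pow(W, 3)), Add(W, 1)) = Mul(Add(W, Pow(W, 3)), Add(1, W)) = Mul(Add(1, W), Add(W, Pow(W, 3))))
Function('C')(K, y) = Add(K, Mul(K, Add(1, K, Pow(K, 2), Pow(K, 3))))
Add(2615, Function('C')(25, 30)) = Add(2615, Mul(25, Add(2, 25, Pow(25, 2), Pow(25, 3)))) = Add(2615, Mul(25, Add(2, 25, 625, 15625))) = Add(2615, Mul(25, 16277)) = Add(2615, 406925) = 409540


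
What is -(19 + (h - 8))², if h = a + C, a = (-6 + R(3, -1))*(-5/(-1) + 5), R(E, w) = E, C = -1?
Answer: -400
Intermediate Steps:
a = -30 (a = (-6 + 3)*(-5/(-1) + 5) = -3*(-5*(-1) + 5) = -3*(5 + 5) = -3*10 = -30)
h = -31 (h = -30 - 1 = -31)
-(19 + (h - 8))² = -(19 + (-31 - 8))² = -(19 - 39)² = -1*(-20)² = -1*400 = -400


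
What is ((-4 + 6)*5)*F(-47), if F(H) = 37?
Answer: 370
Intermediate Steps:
((-4 + 6)*5)*F(-47) = ((-4 + 6)*5)*37 = (2*5)*37 = 10*37 = 370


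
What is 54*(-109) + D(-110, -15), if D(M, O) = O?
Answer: -5901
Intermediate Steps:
54*(-109) + D(-110, -15) = 54*(-109) - 15 = -5886 - 15 = -5901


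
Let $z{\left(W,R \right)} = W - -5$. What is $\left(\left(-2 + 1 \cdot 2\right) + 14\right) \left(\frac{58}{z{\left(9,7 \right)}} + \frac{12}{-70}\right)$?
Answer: $\frac{278}{5} \approx 55.6$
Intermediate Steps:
$z{\left(W,R \right)} = 5 + W$ ($z{\left(W,R \right)} = W + 5 = 5 + W$)
$\left(\left(-2 + 1 \cdot 2\right) + 14\right) \left(\frac{58}{z{\left(9,7 \right)}} + \frac{12}{-70}\right) = \left(\left(-2 + 1 \cdot 2\right) + 14\right) \left(\frac{58}{5 + 9} + \frac{12}{-70}\right) = \left(\left(-2 + 2\right) + 14\right) \left(\frac{58}{14} + 12 \left(- \frac{1}{70}\right)\right) = \left(0 + 14\right) \left(58 \cdot \frac{1}{14} - \frac{6}{35}\right) = 14 \left(\frac{29}{7} - \frac{6}{35}\right) = 14 \cdot \frac{139}{35} = \frac{278}{5}$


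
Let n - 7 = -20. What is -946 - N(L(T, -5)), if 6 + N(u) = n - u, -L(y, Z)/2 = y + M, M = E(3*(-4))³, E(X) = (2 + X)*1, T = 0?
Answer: 1073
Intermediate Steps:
n = -13 (n = 7 - 20 = -13)
E(X) = 2 + X
M = -1000 (M = (2 + 3*(-4))³ = (2 - 12)³ = (-10)³ = -1000)
L(y, Z) = 2000 - 2*y (L(y, Z) = -2*(y - 1000) = -2*(-1000 + y) = 2000 - 2*y)
N(u) = -19 - u (N(u) = -6 + (-13 - u) = -19 - u)
-946 - N(L(T, -5)) = -946 - (-19 - (2000 - 2*0)) = -946 - (-19 - (2000 + 0)) = -946 - (-19 - 1*2000) = -946 - (-19 - 2000) = -946 - 1*(-2019) = -946 + 2019 = 1073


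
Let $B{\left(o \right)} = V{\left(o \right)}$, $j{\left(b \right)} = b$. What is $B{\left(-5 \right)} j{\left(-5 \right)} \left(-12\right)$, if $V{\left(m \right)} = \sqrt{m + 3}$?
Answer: $60 i \sqrt{2} \approx 84.853 i$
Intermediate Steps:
$V{\left(m \right)} = \sqrt{3 + m}$
$B{\left(o \right)} = \sqrt{3 + o}$
$B{\left(-5 \right)} j{\left(-5 \right)} \left(-12\right) = \sqrt{3 - 5} \left(-5\right) \left(-12\right) = \sqrt{-2} \left(-5\right) \left(-12\right) = i \sqrt{2} \left(-5\right) \left(-12\right) = - 5 i \sqrt{2} \left(-12\right) = 60 i \sqrt{2}$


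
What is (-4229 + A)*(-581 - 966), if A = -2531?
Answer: 10457720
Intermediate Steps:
(-4229 + A)*(-581 - 966) = (-4229 - 2531)*(-581 - 966) = -6760*(-1547) = 10457720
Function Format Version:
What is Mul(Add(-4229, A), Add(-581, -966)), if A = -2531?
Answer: 10457720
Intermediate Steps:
Mul(Add(-4229, A), Add(-581, -966)) = Mul(Add(-4229, -2531), Add(-581, -966)) = Mul(-6760, -1547) = 10457720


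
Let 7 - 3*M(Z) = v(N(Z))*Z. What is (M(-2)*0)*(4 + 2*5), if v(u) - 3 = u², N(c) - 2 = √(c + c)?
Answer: 0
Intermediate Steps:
N(c) = 2 + √2*√c (N(c) = 2 + √(c + c) = 2 + √(2*c) = 2 + √2*√c)
v(u) = 3 + u²
M(Z) = 7/3 - Z*(3 + (2 + √2*√Z)²)/3 (M(Z) = 7/3 - (3 + (2 + √2*√Z)²)*Z/3 = 7/3 - Z*(3 + (2 + √2*√Z)²)/3)
(M(-2)*0)*(4 + 2*5) = ((7/3 - ⅓*(-2)*(3 + (2 + √2*√(-2))²))*0)*(4 + 2*5) = ((7/3 - ⅓*(-2)*(3 + (2 + √2*(I*√2))²))*0)*(4 + 10) = ((7/3 - ⅓*(-2)*(3 + (2 + 2*I)²))*0)*14 = ((7/3 + (2 + 2*(2 + 2*I)²/3))*0)*14 = ((13/3 + 2*(2 + 2*I)²/3)*0)*14 = 0*14 = 0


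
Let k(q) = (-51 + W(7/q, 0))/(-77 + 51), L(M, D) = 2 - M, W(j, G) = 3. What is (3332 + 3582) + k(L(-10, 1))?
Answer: 89906/13 ≈ 6915.8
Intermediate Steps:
k(q) = 24/13 (k(q) = (-51 + 3)/(-77 + 51) = -48/(-26) = -48*(-1/26) = 24/13)
(3332 + 3582) + k(L(-10, 1)) = (3332 + 3582) + 24/13 = 6914 + 24/13 = 89906/13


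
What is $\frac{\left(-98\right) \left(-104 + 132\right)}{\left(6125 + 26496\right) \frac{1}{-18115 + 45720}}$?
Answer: $- \frac{75748120}{32621} \approx -2322.1$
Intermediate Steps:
$\frac{\left(-98\right) \left(-104 + 132\right)}{\left(6125 + 26496\right) \frac{1}{-18115 + 45720}} = \frac{\left(-98\right) 28}{32621 \cdot \frac{1}{27605}} = - \frac{2744}{32621 \cdot \frac{1}{27605}} = - \frac{2744}{\frac{32621}{27605}} = \left(-2744\right) \frac{27605}{32621} = - \frac{75748120}{32621}$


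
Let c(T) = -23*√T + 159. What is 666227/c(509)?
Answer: -105930093/243980 - 15323221*√509/243980 ≈ -1851.1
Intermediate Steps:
c(T) = 159 - 23*√T
666227/c(509) = 666227/(159 - 23*√509)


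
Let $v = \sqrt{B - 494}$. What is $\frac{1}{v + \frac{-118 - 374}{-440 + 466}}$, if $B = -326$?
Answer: $- \frac{39}{2428} - \frac{169 i \sqrt{205}}{99548} \approx -0.016063 - 0.024307 i$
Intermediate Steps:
$v = 2 i \sqrt{205}$ ($v = \sqrt{-326 - 494} = \sqrt{-820} = 2 i \sqrt{205} \approx 28.636 i$)
$\frac{1}{v + \frac{-118 - 374}{-440 + 466}} = \frac{1}{2 i \sqrt{205} + \frac{-118 - 374}{-440 + 466}} = \frac{1}{2 i \sqrt{205} - \frac{492}{26}} = \frac{1}{2 i \sqrt{205} - \frac{246}{13}} = \frac{1}{- \frac{246}{13} + 2 i \sqrt{205}}$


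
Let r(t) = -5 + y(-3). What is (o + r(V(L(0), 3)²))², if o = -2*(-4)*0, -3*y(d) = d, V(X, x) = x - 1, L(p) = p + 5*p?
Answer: 16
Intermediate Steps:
L(p) = 6*p
V(X, x) = -1 + x
y(d) = -d/3
r(t) = -4 (r(t) = -5 - ⅓*(-3) = -5 + 1 = -4)
o = 0 (o = 8*0 = 0)
(o + r(V(L(0), 3)²))² = (0 - 4)² = (-4)² = 16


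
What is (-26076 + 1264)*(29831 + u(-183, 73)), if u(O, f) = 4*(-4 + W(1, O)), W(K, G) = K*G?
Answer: -721607396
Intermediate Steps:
W(K, G) = G*K
u(O, f) = -16 + 4*O (u(O, f) = 4*(-4 + O*1) = 4*(-4 + O) = -16 + 4*O)
(-26076 + 1264)*(29831 + u(-183, 73)) = (-26076 + 1264)*(29831 + (-16 + 4*(-183))) = -24812*(29831 + (-16 - 732)) = -24812*(29831 - 748) = -24812*29083 = -721607396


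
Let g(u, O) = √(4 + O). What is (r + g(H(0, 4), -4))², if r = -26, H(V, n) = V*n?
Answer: 676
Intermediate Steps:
(r + g(H(0, 4), -4))² = (-26 + √(4 - 4))² = (-26 + √0)² = (-26 + 0)² = (-26)² = 676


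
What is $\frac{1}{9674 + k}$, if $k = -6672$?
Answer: $\frac{1}{3002} \approx 0.00033311$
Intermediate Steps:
$\frac{1}{9674 + k} = \frac{1}{9674 - 6672} = \frac{1}{3002}$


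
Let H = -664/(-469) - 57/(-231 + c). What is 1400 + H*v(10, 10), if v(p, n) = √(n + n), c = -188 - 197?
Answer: 1400 + 8893*√5/2948 ≈ 1406.7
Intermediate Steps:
c = -385
H = 8893/5896 (H = -664/(-469) - 57/(-231 - 385) = -664*(-1/469) - 57/(-616) = 664/469 - 57*(-1/616) = 664/469 + 57/616 = 8893/5896 ≈ 1.5083)
v(p, n) = √2*√n (v(p, n) = √(2*n) = √2*√n)
1400 + H*v(10, 10) = 1400 + 8893*(√2*√10)/5896 = 1400 + 8893*(2*√5)/5896 = 1400 + 8893*√5/2948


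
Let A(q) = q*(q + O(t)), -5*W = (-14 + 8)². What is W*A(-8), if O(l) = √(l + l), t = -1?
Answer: -2304/5 + 288*I*√2/5 ≈ -460.8 + 81.459*I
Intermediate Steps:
O(l) = √2*√l (O(l) = √(2*l) = √2*√l)
W = -36/5 (W = -(-14 + 8)²/5 = -⅕*(-6)² = -⅕*36 = -36/5 ≈ -7.2000)
A(q) = q*(q + I*√2) (A(q) = q*(q + √2*√(-1)) = q*(q + √2*I) = q*(q + I*√2))
W*A(-8) = -(-288)*(-8 + I*√2)/5 = -36*(64 - 8*I*√2)/5 = -2304/5 + 288*I*√2/5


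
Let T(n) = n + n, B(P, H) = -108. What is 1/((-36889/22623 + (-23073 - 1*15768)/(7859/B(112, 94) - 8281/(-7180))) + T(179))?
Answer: 157041151557/141137046873545 ≈ 0.0011127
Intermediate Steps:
T(n) = 2*n
1/((-36889/22623 + (-23073 - 1*15768)/(7859/B(112, 94) - 8281/(-7180))) + T(179)) = 1/((-36889/22623 + (-23073 - 1*15768)/(7859/(-108) - 8281/(-7180))) + 2*179) = 1/((-36889*1/22623 + (-23073 - 15768)/(7859*(-1/108) - 8281*(-1/7180))) + 358) = 1/((-36889/22623 - 38841/(-7859/108 + 8281/7180)) + 358) = 1/((-36889/22623 - 38841/(-6941659/96930)) + 358) = 1/((-36889/22623 - 38841*(-96930/6941659)) + 358) = 1/((-36889/22623 + 3764858130/6941659) + 358) = 1/(84916314616139/157041151557 + 358) = 1/(141137046873545/157041151557) = 157041151557/141137046873545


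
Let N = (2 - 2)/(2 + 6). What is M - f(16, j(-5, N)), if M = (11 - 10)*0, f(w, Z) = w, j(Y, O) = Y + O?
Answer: -16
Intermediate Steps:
N = 0 (N = 0/8 = 0*(1/8) = 0)
j(Y, O) = O + Y
M = 0 (M = 1*0 = 0)
M - f(16, j(-5, N)) = 0 - 1*16 = 0 - 16 = -16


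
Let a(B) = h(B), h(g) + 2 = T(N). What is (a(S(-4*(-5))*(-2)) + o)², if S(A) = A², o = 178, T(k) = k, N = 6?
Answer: 33124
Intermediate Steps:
h(g) = 4 (h(g) = -2 + 6 = 4)
a(B) = 4
(a(S(-4*(-5))*(-2)) + o)² = (4 + 178)² = 182² = 33124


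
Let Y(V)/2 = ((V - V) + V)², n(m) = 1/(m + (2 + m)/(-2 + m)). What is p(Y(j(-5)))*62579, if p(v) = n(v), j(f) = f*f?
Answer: 1774968/35483 ≈ 50.023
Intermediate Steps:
j(f) = f²
n(m) = 1/(m + (2 + m)/(-2 + m))
Y(V) = 2*V² (Y(V) = 2*((V - V) + V)² = 2*(0 + V)² = 2*V²)
p(v) = (-2 + v)/(2 + v² - v)
p(Y(j(-5)))*62579 = ((-2 + 2*((-5)²)²)/(2 + (2*((-5)²)²)² - 2*((-5)²)²))*62579 = ((-2 + 2*25²)/(2 + (2*25²)² - 2*25²))*62579 = ((-2 + 2*625)/(2 + (2*625)² - 2*625))*62579 = ((-2 + 1250)/(2 + 1250² - 1*1250))*62579 = (1248/(2 + 1562500 - 1250))*62579 = (1248/1561252)*62579 = ((1/1561252)*1248)*62579 = (312/390313)*62579 = 1774968/35483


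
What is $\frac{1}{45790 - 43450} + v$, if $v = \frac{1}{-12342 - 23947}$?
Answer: $\frac{33949}{84916260} \approx 0.00039979$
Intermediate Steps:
$v = - \frac{1}{36289}$ ($v = \frac{1}{-36289} = - \frac{1}{36289} \approx -2.7557 \cdot 10^{-5}$)
$\frac{1}{45790 - 43450} + v = \frac{1}{45790 - 43450} - \frac{1}{36289} = \frac{1}{2340} - \frac{1}{36289} = \frac{33949}{84916260}$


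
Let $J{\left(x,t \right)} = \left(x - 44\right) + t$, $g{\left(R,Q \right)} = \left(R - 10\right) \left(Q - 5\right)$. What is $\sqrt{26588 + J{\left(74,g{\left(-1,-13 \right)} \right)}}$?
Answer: $8 \sqrt{419} \approx 163.76$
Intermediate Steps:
$g{\left(R,Q \right)} = \left(-10 + R\right) \left(-5 + Q\right)$
$J{\left(x,t \right)} = -44 + t + x$ ($J{\left(x,t \right)} = \left(-44 + x\right) + t = -44 + t + x$)
$\sqrt{26588 + J{\left(74,g{\left(-1,-13 \right)} \right)}} = \sqrt{26588 - -228} = \sqrt{26588 + \left(-44 + \left(50 + 130 + 5 + 13\right) + 74\right)} = \sqrt{26588 + \left(-44 + 198 + 74\right)} = \sqrt{26588 + 228} = \sqrt{26816} = 8 \sqrt{419}$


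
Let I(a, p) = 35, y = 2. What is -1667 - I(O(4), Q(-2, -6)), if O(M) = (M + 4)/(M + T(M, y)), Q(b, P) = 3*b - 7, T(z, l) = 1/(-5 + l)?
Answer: -1702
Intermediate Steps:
Q(b, P) = -7 + 3*b
O(M) = (4 + M)/(-⅓ + M) (O(M) = (M + 4)/(M + 1/(-5 + 2)) = (4 + M)/(M + 1/(-3)) = (4 + M)/(M - ⅓) = (4 + M)/(-⅓ + M))
-1667 - I(O(4), Q(-2, -6)) = -1667 - 1*35 = -1667 - 35 = -1702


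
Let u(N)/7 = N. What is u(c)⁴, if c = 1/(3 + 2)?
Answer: 2401/625 ≈ 3.8416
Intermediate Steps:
c = ⅕ (c = 1/5 = ⅕ ≈ 0.20000)
u(N) = 7*N
u(c)⁴ = (7*(⅕))⁴ = (7/5)⁴ = 2401/625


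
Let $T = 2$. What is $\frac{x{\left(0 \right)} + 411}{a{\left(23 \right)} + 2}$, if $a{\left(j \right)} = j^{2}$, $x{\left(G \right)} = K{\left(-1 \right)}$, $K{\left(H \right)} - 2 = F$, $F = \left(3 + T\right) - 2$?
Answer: $\frac{416}{531} \approx 0.78343$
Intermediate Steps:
$F = 3$ ($F = \left(3 + 2\right) - 2 = 5 - 2 = 3$)
$K{\left(H \right)} = 5$ ($K{\left(H \right)} = 2 + 3 = 5$)
$x{\left(G \right)} = 5$
$\frac{x{\left(0 \right)} + 411}{a{\left(23 \right)} + 2} = \frac{5 + 411}{23^{2} + 2} = \frac{416}{529 + 2} = \frac{416}{531}$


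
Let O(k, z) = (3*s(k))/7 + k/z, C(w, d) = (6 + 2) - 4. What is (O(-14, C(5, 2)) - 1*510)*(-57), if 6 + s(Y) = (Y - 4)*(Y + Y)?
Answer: 239457/14 ≈ 17104.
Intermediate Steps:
s(Y) = -6 + 2*Y*(-4 + Y) (s(Y) = -6 + (Y - 4)*(Y + Y) = -6 + (-4 + Y)*(2*Y) = -6 + 2*Y*(-4 + Y))
C(w, d) = 4 (C(w, d) = 8 - 4 = 4)
O(k, z) = -18/7 - 24*k/7 + 6*k²/7 + k/z (O(k, z) = (3*(-6 - 8*k + 2*k²))/7 + k/z = (-18 - 24*k + 6*k²)*(⅐) + k/z = (-18/7 - 24*k/7 + 6*k²/7) + k/z = -18/7 - 24*k/7 + 6*k²/7 + k/z)
(O(-14, C(5, 2)) - 1*510)*(-57) = ((-14 + (6/7)*4*(-3 + (-14)² - 4*(-14)))/4 - 1*510)*(-57) = ((-14 + (6/7)*4*(-3 + 196 + 56))/4 - 510)*(-57) = ((-14 + (6/7)*4*249)/4 - 510)*(-57) = ((-14 + 5976/7)/4 - 510)*(-57) = ((¼)*(5878/7) - 510)*(-57) = (2939/14 - 510)*(-57) = -4201/14*(-57) = 239457/14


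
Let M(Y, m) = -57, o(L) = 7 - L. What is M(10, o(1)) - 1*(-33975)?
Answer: 33918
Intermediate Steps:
M(10, o(1)) - 1*(-33975) = -57 - 1*(-33975) = -57 + 33975 = 33918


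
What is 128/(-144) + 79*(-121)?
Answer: -86039/9 ≈ -9559.9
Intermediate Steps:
128/(-144) + 79*(-121) = 128*(-1/144) - 9559 = -8/9 - 9559 = -86039/9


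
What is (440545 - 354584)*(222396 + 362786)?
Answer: 50302829902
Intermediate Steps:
(440545 - 354584)*(222396 + 362786) = 85961*585182 = 50302829902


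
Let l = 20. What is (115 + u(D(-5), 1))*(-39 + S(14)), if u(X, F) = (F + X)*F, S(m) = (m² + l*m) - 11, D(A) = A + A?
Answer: 45156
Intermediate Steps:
D(A) = 2*A
S(m) = -11 + m² + 20*m (S(m) = (m² + 20*m) - 11 = -11 + m² + 20*m)
u(X, F) = F*(F + X)
(115 + u(D(-5), 1))*(-39 + S(14)) = (115 + 1*(1 + 2*(-5)))*(-39 + (-11 + 14² + 20*14)) = (115 + 1*(1 - 10))*(-39 + (-11 + 196 + 280)) = (115 + 1*(-9))*(-39 + 465) = (115 - 9)*426 = 106*426 = 45156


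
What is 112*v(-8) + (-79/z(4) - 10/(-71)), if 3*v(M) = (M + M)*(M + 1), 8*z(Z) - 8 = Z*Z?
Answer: 295015/71 ≈ 4155.1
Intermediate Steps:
z(Z) = 1 + Z²/8 (z(Z) = 1 + (Z*Z)/8 = 1 + Z²/8)
v(M) = 2*M*(1 + M)/3 (v(M) = ((M + M)*(M + 1))/3 = ((2*M)*(1 + M))/3 = (2*M*(1 + M))/3 = 2*M*(1 + M)/3)
112*v(-8) + (-79/z(4) - 10/(-71)) = 112*((⅔)*(-8)*(1 - 8)) + (-79/(1 + (⅛)*4²) - 10/(-71)) = 112*((⅔)*(-8)*(-7)) + (-79/(1 + (⅛)*16) - 10*(-1/71)) = 112*(112/3) + (-79/(1 + 2) + 10/71) = 12544/3 + (-79/3 + 10/71) = 12544/3 - 5579/213 = 295015/71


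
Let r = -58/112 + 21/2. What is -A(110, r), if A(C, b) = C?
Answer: -110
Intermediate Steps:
r = 559/56 (r = -58*1/112 + 21*(½) = -29/56 + 21/2 = 559/56 ≈ 9.9821)
-A(110, r) = -1*110 = -110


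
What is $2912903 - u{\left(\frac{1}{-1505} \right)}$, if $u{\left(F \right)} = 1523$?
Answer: $2911380$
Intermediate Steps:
$2912903 - u{\left(\frac{1}{-1505} \right)} = 2912903 - 1523 = 2911380$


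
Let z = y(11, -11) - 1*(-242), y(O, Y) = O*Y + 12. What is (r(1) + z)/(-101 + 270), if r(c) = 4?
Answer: 137/169 ≈ 0.81065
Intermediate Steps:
y(O, Y) = 12 + O*Y
z = 133 (z = (12 + 11*(-11)) - 1*(-242) = (12 - 121) + 242 = -109 + 242 = 133)
(r(1) + z)/(-101 + 270) = (4 + 133)/(-101 + 270) = 137/169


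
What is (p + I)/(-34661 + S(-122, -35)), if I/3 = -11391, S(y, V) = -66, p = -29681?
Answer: 9122/4961 ≈ 1.8387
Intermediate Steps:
I = -34173 (I = 3*(-11391) = -34173)
(p + I)/(-34661 + S(-122, -35)) = (-29681 - 34173)/(-34661 - 66) = -63854/(-34727) = -63854*(-1/34727) = 9122/4961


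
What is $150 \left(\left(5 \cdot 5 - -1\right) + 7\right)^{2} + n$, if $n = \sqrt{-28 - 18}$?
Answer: $163350 + i \sqrt{46} \approx 1.6335 \cdot 10^{5} + 6.7823 i$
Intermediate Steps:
$n = i \sqrt{46}$ ($n = \sqrt{-46} = i \sqrt{46} \approx 6.7823 i$)
$150 \left(\left(5 \cdot 5 - -1\right) + 7\right)^{2} + n = 150 \left(\left(5 \cdot 5 - -1\right) + 7\right)^{2} + i \sqrt{46} = 150 \left(\left(25 + 1\right) + 7\right)^{2} + i \sqrt{46} = 150 \left(26 + 7\right)^{2} + i \sqrt{46} = 150 \cdot 33^{2} + i \sqrt{46} = 150 \cdot 1089 + i \sqrt{46} = 163350 + i \sqrt{46}$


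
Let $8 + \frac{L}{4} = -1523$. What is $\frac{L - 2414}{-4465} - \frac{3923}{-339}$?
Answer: $\frac{20410577}{1513635} \approx 13.484$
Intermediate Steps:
$L = -6124$ ($L = -32 + 4 \left(-1523\right) = -32 - 6092 = -6124$)
$\frac{L - 2414}{-4465} - \frac{3923}{-339} = \frac{-6124 - 2414}{-4465} - \frac{3923}{-339} = \left(-6124 - 2414\right) \left(- \frac{1}{4465}\right) - - \frac{3923}{339} = \left(-8538\right) \left(- \frac{1}{4465}\right) + \frac{3923}{339} = \frac{8538}{4465} + \frac{3923}{339} = \frac{20410577}{1513635}$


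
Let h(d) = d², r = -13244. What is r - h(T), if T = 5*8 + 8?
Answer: -15548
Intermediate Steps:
T = 48 (T = 40 + 8 = 48)
r - h(T) = -13244 - 1*48² = -13244 - 1*2304 = -13244 - 2304 = -15548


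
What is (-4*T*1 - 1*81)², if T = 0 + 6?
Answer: 11025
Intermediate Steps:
T = 6
(-4*T*1 - 1*81)² = (-4*6*1 - 1*81)² = (-24*1 - 81)² = (-24 - 81)² = (-105)² = 11025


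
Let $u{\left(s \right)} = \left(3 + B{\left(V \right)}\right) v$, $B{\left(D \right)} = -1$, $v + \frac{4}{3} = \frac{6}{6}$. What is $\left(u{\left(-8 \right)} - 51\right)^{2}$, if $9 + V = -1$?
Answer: $\frac{24025}{9} \approx 2669.4$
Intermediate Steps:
$V = -10$ ($V = -9 - 1 = -10$)
$v = - \frac{1}{3}$ ($v = - \frac{4}{3} + \frac{6}{6} = - \frac{4}{3} + 6 \cdot \frac{1}{6} = - \frac{4}{3} + 1 = - \frac{1}{3} \approx -0.33333$)
$u{\left(s \right)} = - \frac{2}{3}$ ($u{\left(s \right)} = \left(3 - 1\right) \left(- \frac{1}{3}\right) = 2 \left(- \frac{1}{3}\right) = - \frac{2}{3}$)
$\left(u{\left(-8 \right)} - 51\right)^{2} = \left(- \frac{2}{3} - 51\right)^{2} = \left(- \frac{155}{3}\right)^{2} = \frac{24025}{9}$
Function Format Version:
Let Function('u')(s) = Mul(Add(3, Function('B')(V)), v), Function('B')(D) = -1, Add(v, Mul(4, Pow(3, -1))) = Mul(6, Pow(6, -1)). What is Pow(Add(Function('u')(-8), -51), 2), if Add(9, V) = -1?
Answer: Rational(24025, 9) ≈ 2669.4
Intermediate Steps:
V = -10 (V = Add(-9, -1) = -10)
v = Rational(-1, 3) (v = Add(Rational(-4, 3), Mul(6, Pow(6, -1))) = Add(Rational(-4, 3), Mul(6, Rational(1, 6))) = Add(Rational(-4, 3), 1) = Rational(-1, 3) ≈ -0.33333)
Function('u')(s) = Rational(-2, 3) (Function('u')(s) = Mul(Add(3, -1), Rational(-1, 3)) = Mul(2, Rational(-1, 3)) = Rational(-2, 3))
Pow(Add(Function('u')(-8), -51), 2) = Pow(Add(Rational(-2, 3), -51), 2) = Pow(Rational(-155, 3), 2) = Rational(24025, 9)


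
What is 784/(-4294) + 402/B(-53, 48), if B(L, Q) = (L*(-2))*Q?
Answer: -188567/1820656 ≈ -0.10357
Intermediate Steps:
B(L, Q) = -2*L*Q (B(L, Q) = (-2*L)*Q = -2*L*Q)
784/(-4294) + 402/B(-53, 48) = 784/(-4294) + 402/((-2*(-53)*48)) = 784*(-1/4294) + 402/5088 = -392/2147 + 402*(1/5088) = -392/2147 + 67/848 = -188567/1820656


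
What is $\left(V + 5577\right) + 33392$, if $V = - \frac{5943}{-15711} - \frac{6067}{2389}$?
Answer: $\frac{487521639747}{12511193} \approx 38967.0$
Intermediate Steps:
$V = - \frac{27040270}{12511193}$ ($V = \left(-5943\right) \left(- \frac{1}{15711}\right) - \frac{6067}{2389} = \frac{1981}{5237} - \frac{6067}{2389} = - \frac{27040270}{12511193} \approx -2.1613$)
$\left(V + 5577\right) + 33392 = \left(- \frac{27040270}{12511193} + 5577\right) + 33392 = \frac{69747883091}{12511193} + 33392 = \frac{487521639747}{12511193}$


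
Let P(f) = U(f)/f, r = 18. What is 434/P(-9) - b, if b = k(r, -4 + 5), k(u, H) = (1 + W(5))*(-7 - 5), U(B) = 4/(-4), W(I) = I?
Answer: 3978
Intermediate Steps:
U(B) = -1 (U(B) = 4*(-¼) = -1)
P(f) = -1/f
k(u, H) = -72 (k(u, H) = (1 + 5)*(-7 - 5) = 6*(-12) = -72)
b = -72
434/P(-9) - b = 434/((-1/(-9))) - 1*(-72) = 434/((-1*(-⅑))) + 72 = 434/(⅑) + 72 = 434*9 + 72 = 3906 + 72 = 3978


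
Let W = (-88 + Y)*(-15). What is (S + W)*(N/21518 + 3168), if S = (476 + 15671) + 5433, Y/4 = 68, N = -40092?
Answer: 641093250120/10759 ≈ 5.9587e+7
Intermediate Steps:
Y = 272 (Y = 4*68 = 272)
S = 21580 (S = 16147 + 5433 = 21580)
W = -2760 (W = (-88 + 272)*(-15) = 184*(-15) = -2760)
(S + W)*(N/21518 + 3168) = (21580 - 2760)*(-40092/21518 + 3168) = 18820*(-40092*1/21518 + 3168) = 18820*(-20046/10759 + 3168) = 18820*(34064466/10759) = 641093250120/10759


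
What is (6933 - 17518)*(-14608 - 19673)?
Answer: 362864385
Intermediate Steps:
(6933 - 17518)*(-14608 - 19673) = -10585*(-34281) = 362864385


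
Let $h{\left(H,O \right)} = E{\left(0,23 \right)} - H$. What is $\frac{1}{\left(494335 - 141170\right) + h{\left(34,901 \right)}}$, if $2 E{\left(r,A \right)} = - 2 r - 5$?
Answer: $\frac{2}{706257} \approx 2.8318 \cdot 10^{-6}$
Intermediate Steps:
$E{\left(r,A \right)} = - \frac{5}{2} - r$ ($E{\left(r,A \right)} = \frac{- 2 r - 5}{2} = \frac{-5 - 2 r}{2} = - \frac{5}{2} - r$)
$h{\left(H,O \right)} = - \frac{5}{2} - H$ ($h{\left(H,O \right)} = \left(- \frac{5}{2} - 0\right) - H = \left(- \frac{5}{2} + 0\right) - H = - \frac{5}{2} - H$)
$\frac{1}{\left(494335 - 141170\right) + h{\left(34,901 \right)}} = \frac{1}{\left(494335 - 141170\right) - \frac{73}{2}} = \frac{1}{353165 - \frac{73}{2}} = \frac{1}{\frac{706257}{2}} = \frac{2}{706257}$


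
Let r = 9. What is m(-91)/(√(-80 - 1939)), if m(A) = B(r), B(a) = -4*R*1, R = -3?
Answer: -4*I*√2019/673 ≈ -0.26706*I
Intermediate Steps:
B(a) = 12 (B(a) = -4*(-3)*1 = 12*1 = 12)
m(A) = 12
m(-91)/(√(-80 - 1939)) = 12/(√(-80 - 1939)) = 12/(√(-2019)) = 12/((I*√2019)) = 12*(-I*√2019/2019) = -4*I*√2019/673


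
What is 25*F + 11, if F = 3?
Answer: 86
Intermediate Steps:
25*F + 11 = 25*3 + 11 = 75 + 11 = 86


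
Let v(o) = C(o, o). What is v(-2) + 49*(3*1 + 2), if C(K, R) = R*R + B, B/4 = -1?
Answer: 245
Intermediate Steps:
B = -4 (B = 4*(-1) = -4)
C(K, R) = -4 + R² (C(K, R) = R*R - 4 = R² - 4 = -4 + R²)
v(o) = -4 + o²
v(-2) + 49*(3*1 + 2) = (-4 + (-2)²) + 49*(3*1 + 2) = (-4 + 4) + 49*(3 + 2) = 0 + 49*5 = 0 + 245 = 245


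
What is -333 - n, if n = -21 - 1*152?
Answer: -160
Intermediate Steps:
n = -173 (n = -21 - 152 = -173)
-333 - n = -333 - 1*(-173) = -333 + 173 = -160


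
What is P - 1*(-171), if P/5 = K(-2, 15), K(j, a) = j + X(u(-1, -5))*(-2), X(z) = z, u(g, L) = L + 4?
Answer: 171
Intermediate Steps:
u(g, L) = 4 + L
K(j, a) = 2 + j (K(j, a) = j + (4 - 5)*(-2) = j - 1*(-2) = j + 2 = 2 + j)
P = 0 (P = 5*(2 - 2) = 5*0 = 0)
P - 1*(-171) = 0 - 1*(-171) = 0 + 171 = 171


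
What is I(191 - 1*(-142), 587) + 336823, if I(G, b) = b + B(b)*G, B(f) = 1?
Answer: 337743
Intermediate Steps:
I(G, b) = G + b (I(G, b) = b + 1*G = b + G = G + b)
I(191 - 1*(-142), 587) + 336823 = ((191 - 1*(-142)) + 587) + 336823 = ((191 + 142) + 587) + 336823 = (333 + 587) + 336823 = 920 + 336823 = 337743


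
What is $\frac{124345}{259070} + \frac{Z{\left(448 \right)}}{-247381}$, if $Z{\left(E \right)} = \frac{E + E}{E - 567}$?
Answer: $\frac{104592639705}{217902585278} \approx 0.48$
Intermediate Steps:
$Z{\left(E \right)} = \frac{2 E}{-567 + E}$
$\frac{124345}{259070} + \frac{Z{\left(448 \right)}}{-247381} = \frac{124345}{259070} + \frac{2 \cdot 448 \frac{1}{-567 + 448}}{-247381} = 124345 \cdot \frac{1}{259070} + 2 \cdot 448 \frac{1}{-119} \left(- \frac{1}{247381}\right) = \frac{24869}{51814} + 2 \cdot 448 \left(- \frac{1}{119}\right) \left(- \frac{1}{247381}\right) = \frac{24869}{51814} - - \frac{128}{4205477} = \frac{24869}{51814} + \frac{128}{4205477} = \frac{104592639705}{217902585278}$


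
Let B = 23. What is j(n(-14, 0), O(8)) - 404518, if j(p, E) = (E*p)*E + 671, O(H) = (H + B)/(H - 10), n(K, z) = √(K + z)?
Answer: -403847 + 961*I*√14/4 ≈ -4.0385e+5 + 898.93*I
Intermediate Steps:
O(H) = (23 + H)/(-10 + H) (O(H) = (H + 23)/(H - 10) = (23 + H)/(-10 + H))
j(p, E) = 671 + p*E² (j(p, E) = p*E² + 671 = 671 + p*E²)
j(n(-14, 0), O(8)) - 404518 = (671 + √(-14 + 0)*((23 + 8)/(-10 + 8))²) - 404518 = (671 + √(-14)*(31/(-2))²) - 404518 = (671 + (I*√14)*(-½*31)²) - 404518 = (671 + (I*√14)*(-31/2)²) - 404518 = (671 + (I*√14)*(961/4)) - 404518 = (671 + 961*I*√14/4) - 404518 = -403847 + 961*I*√14/4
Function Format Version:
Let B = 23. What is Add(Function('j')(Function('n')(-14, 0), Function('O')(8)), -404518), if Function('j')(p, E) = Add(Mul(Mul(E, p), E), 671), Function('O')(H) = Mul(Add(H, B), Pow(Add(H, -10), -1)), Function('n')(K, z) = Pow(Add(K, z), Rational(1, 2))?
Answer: Add(-403847, Mul(Rational(961, 4), I, Pow(14, Rational(1, 2)))) ≈ Add(-4.0385e+5, Mul(898.93, I))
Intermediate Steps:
Function('O')(H) = Mul(Pow(Add(-10, H), -1), Add(23, H)) (Function('O')(H) = Mul(Add(H, 23), Pow(Add(H, -10), -1)) = Mul(Add(23, H), Pow(Add(-10, H), -1)) = Mul(Pow(Add(-10, H), -1), Add(23, H)))
Function('j')(p, E) = Add(671, Mul(p, Pow(E, 2))) (Function('j')(p, E) = Add(Mul(p, Pow(E, 2)), 671) = Add(671, Mul(p, Pow(E, 2))))
Add(Function('j')(Function('n')(-14, 0), Function('O')(8)), -404518) = Add(Add(671, Mul(Pow(Add(-14, 0), Rational(1, 2)), Pow(Mul(Pow(Add(-10, 8), -1), Add(23, 8)), 2))), -404518) = Add(Add(671, Mul(Pow(-14, Rational(1, 2)), Pow(Mul(Pow(-2, -1), 31), 2))), -404518) = Add(Add(671, Mul(Mul(I, Pow(14, Rational(1, 2))), Pow(Mul(Rational(-1, 2), 31), 2))), -404518) = Add(Add(671, Mul(Mul(I, Pow(14, Rational(1, 2))), Pow(Rational(-31, 2), 2))), -404518) = Add(Add(671, Mul(Mul(I, Pow(14, Rational(1, 2))), Rational(961, 4))), -404518) = Add(Add(671, Mul(Rational(961, 4), I, Pow(14, Rational(1, 2)))), -404518) = Add(-403847, Mul(Rational(961, 4), I, Pow(14, Rational(1, 2))))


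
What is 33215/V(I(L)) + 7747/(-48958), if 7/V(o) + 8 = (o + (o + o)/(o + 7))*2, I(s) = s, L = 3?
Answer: -185852315/48958 ≈ -3796.2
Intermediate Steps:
V(o) = 7/(-8 + 2*o + 4*o/(7 + o)) (V(o) = 7/(-8 + (o + (o + o)/(o + 7))*2) = 7/(-8 + (o + (2*o)/(7 + o))*2) = 7/(-8 + (o + 2*o/(7 + o))*2) = 7/(-8 + (2*o + 4*o/(7 + o))) = 7/(-8 + 2*o + 4*o/(7 + o)))
33215/V(I(L)) + 7747/(-48958) = 33215/((7*(7 + 3)/(2*(-28 + 3² + 5*3)))) + 7747/(-48958) = 33215/(((7/2)*10/(-28 + 9 + 15))) + 7747*(-1/48958) = 33215/(((7/2)*10/(-4))) - 7747/48958 = 33215/(((7/2)*(-¼)*10)) - 7747/48958 = 33215/(-35/4) - 7747/48958 = 33215*(-4/35) - 7747/48958 = -3796 - 7747/48958 = -185852315/48958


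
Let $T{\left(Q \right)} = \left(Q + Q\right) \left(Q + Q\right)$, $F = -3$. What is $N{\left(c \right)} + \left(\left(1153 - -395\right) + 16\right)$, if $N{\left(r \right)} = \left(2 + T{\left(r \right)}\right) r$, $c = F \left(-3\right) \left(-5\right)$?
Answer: $-363026$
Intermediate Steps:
$c = -45$ ($c = \left(-3\right) \left(-3\right) \left(-5\right) = 9 \left(-5\right) = -45$)
$T{\left(Q \right)} = 4 Q^{2}$ ($T{\left(Q \right)} = 2 Q 2 Q = 4 Q^{2}$)
$N{\left(r \right)} = r \left(2 + 4 r^{2}\right)$ ($N{\left(r \right)} = \left(2 + 4 r^{2}\right) r = r \left(2 + 4 r^{2}\right)$)
$N{\left(c \right)} + \left(\left(1153 - -395\right) + 16\right) = \left(2 \left(-45\right) + 4 \left(-45\right)^{3}\right) + \left(\left(1153 - -395\right) + 16\right) = \left(-90 + 4 \left(-91125\right)\right) + \left(\left(1153 + 395\right) + 16\right) = \left(-90 - 364500\right) + \left(1548 + 16\right) = -364590 + 1564 = -363026$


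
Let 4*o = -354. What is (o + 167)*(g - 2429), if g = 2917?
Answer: 38308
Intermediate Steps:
o = -177/2 (o = (¼)*(-354) = -177/2 ≈ -88.500)
(o + 167)*(g - 2429) = (-177/2 + 167)*(2917 - 2429) = (157/2)*488 = 38308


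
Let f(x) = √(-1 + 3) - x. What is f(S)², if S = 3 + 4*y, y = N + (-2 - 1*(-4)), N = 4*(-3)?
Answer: 1371 + 74*√2 ≈ 1475.7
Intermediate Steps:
N = -12
y = -10 (y = -12 + (-2 - 1*(-4)) = -12 + (-2 + 4) = -12 + 2 = -10)
S = -37 (S = 3 + 4*(-10) = 3 - 40 = -37)
f(x) = √2 - x
f(S)² = (√2 - 1*(-37))² = (√2 + 37)² = (37 + √2)²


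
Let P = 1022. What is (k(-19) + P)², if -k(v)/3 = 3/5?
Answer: 26020201/25 ≈ 1.0408e+6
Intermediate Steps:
k(v) = -9/5
(k(-19) + P)² = (-9/5 + 1022)² = (5101/5)² = 26020201/25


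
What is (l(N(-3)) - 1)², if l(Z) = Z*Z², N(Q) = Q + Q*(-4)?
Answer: 529984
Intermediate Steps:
N(Q) = -3*Q (N(Q) = Q - 4*Q = -3*Q)
l(Z) = Z³
(l(N(-3)) - 1)² = ((-3*(-3))³ - 1)² = (9³ - 1)² = (729 - 1)² = 728² = 529984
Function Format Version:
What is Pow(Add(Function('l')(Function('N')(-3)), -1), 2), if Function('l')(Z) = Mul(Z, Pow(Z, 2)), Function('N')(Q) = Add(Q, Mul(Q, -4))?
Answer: 529984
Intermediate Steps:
Function('N')(Q) = Mul(-3, Q) (Function('N')(Q) = Add(Q, Mul(-4, Q)) = Mul(-3, Q))
Function('l')(Z) = Pow(Z, 3)
Pow(Add(Function('l')(Function('N')(-3)), -1), 2) = Pow(Add(Pow(Mul(-3, -3), 3), -1), 2) = Pow(Add(Pow(9, 3), -1), 2) = Pow(Add(729, -1), 2) = Pow(728, 2) = 529984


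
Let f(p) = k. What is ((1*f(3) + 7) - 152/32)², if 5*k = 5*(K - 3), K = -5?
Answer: 529/16 ≈ 33.063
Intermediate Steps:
k = -8 (k = (5*(-5 - 3))/5 = (5*(-8))/5 = (⅕)*(-40) = -8)
f(p) = -8
((1*f(3) + 7) - 152/32)² = ((1*(-8) + 7) - 152/32)² = ((-8 + 7) - 152*1/32)² = (-1 - 19/4)² = (-23/4)² = 529/16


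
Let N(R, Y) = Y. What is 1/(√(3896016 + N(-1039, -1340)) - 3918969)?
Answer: -3918969/15358314128285 - 2*√973669/15358314128285 ≈ -2.5530e-7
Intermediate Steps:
1/(√(3896016 + N(-1039, -1340)) - 3918969) = 1/(√(3896016 - 1340) - 3918969) = 1/(√3894676 - 3918969) = 1/(2*√973669 - 3918969) = 1/(-3918969 + 2*√973669)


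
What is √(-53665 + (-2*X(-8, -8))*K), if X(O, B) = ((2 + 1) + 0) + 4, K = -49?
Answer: I*√52979 ≈ 230.17*I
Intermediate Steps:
X(O, B) = 7 (X(O, B) = (3 + 0) + 4 = 3 + 4 = 7)
√(-53665 + (-2*X(-8, -8))*K) = √(-53665 - 2*7*(-49)) = √(-53665 - 14*(-49)) = √(-53665 + 686) = √(-52979) = I*√52979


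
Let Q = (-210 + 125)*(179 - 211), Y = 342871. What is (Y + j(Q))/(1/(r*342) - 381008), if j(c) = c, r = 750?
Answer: -88644091500/97728551999 ≈ -0.90704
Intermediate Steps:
Q = 2720 (Q = -85*(-32) = 2720)
(Y + j(Q))/(1/(r*342) - 381008) = (342871 + 2720)/(1/(750*342) - 381008) = 345591/(1/256500 - 381008) = 345591/(-97728551999/256500) = 345591*(-256500/97728551999) = -88644091500/97728551999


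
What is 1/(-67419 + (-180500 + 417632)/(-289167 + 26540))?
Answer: -262627/17706286845 ≈ -1.4832e-5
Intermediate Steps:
1/(-67419 + (-180500 + 417632)/(-289167 + 26540)) = 1/(-67419 + 237132/(-262627)) = 1/(-67419 + 237132*(-1/262627)) = 1/(-67419 - 237132/262627) = 1/(-17706286845/262627) = -262627/17706286845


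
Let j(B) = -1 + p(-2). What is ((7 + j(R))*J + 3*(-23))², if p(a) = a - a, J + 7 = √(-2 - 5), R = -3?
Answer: 12069 - 1332*I*√7 ≈ 12069.0 - 3524.1*I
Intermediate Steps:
J = -7 + I*√7 (J = -7 + √(-2 - 5) = -7 + √(-7) = -7 + I*√7 ≈ -7.0 + 2.6458*I)
p(a) = 0
j(B) = -1 (j(B) = -1 + 0 = -1)
((7 + j(R))*J + 3*(-23))² = ((7 - 1)*(-7 + I*√7) + 3*(-23))² = (6*(-7 + I*√7) - 69)² = ((-42 + 6*I*√7) - 69)² = (-111 + 6*I*√7)²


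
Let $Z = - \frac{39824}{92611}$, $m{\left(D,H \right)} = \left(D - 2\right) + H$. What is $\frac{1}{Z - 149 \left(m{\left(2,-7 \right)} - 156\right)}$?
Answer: $\frac{92611}{2249203533} \approx 4.1175 \cdot 10^{-5}$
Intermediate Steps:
$m{\left(D,H \right)} = -2 + D + H$ ($m{\left(D,H \right)} = \left(-2 + D\right) + H = -2 + D + H$)
$Z = - \frac{39824}{92611}$ ($Z = \left(-39824\right) \frac{1}{92611} = - \frac{39824}{92611} \approx -0.43001$)
$\frac{1}{Z - 149 \left(m{\left(2,-7 \right)} - 156\right)} = \frac{1}{- \frac{39824}{92611} - 149 \left(\left(-2 + 2 - 7\right) - 156\right)} = \frac{1}{- \frac{39824}{92611} - 149 \left(-7 - 156\right)} = \frac{1}{- \frac{39824}{92611} - -24287} = \frac{1}{- \frac{39824}{92611} + 24287} = \frac{1}{\frac{2249203533}{92611}} = \frac{92611}{2249203533}$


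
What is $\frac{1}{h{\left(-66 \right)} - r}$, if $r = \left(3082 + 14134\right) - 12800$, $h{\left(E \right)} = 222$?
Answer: $- \frac{1}{4194} \approx -0.00023844$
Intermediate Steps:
$r = 4416$ ($r = 17216 - 12800 = 4416$)
$\frac{1}{h{\left(-66 \right)} - r} = \frac{1}{222 - 4416} = \frac{1}{-4194} = - \frac{1}{4194}$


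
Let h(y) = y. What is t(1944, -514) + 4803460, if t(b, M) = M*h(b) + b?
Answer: 3806188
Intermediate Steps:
t(b, M) = b + M*b (t(b, M) = M*b + b = b + M*b)
t(1944, -514) + 4803460 = 1944*(1 - 514) + 4803460 = 1944*(-513) + 4803460 = -997272 + 4803460 = 3806188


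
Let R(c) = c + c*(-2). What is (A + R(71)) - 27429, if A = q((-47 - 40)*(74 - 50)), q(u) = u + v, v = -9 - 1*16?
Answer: -29613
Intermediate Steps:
R(c) = -c (R(c) = c - 2*c = -c)
v = -25 (v = -9 - 16 = -25)
q(u) = -25 + u (q(u) = u - 25 = -25 + u)
A = -2113 (A = -25 + (-47 - 40)*(74 - 50) = -25 - 87*24 = -25 - 2088 = -2113)
(A + R(71)) - 27429 = (-2113 - 1*71) - 27429 = (-2113 - 71) - 27429 = -2184 - 27429 = -29613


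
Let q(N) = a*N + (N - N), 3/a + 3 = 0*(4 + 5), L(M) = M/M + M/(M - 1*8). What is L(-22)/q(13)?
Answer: -2/15 ≈ -0.13333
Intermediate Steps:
L(M) = 1 + M/(-8 + M) (L(M) = 1 + M/(M - 8) = 1 + M/(-8 + M))
a = -1 (a = 3/(-3 + 0*(4 + 5)) = 3/(-3 + 0*9) = 3/(-3 + 0) = 3/(-3) = 3*(-⅓) = -1)
q(N) = -N (q(N) = -N + (N - N) = -N + 0 = -N)
L(-22)/q(13) = (2*(-4 - 22)/(-8 - 22))/((-1*13)) = (2*(-26)/(-30))/(-13) = (2*(-1/30)*(-26))*(-1/13) = (26/15)*(-1/13) = -2/15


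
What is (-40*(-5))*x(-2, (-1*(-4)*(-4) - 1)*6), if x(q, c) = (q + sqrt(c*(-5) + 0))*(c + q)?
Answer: 41600 - 20800*sqrt(510) ≈ -4.2813e+5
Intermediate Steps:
x(q, c) = (c + q)*(q + sqrt(5)*sqrt(-c)) (x(q, c) = (q + sqrt(-5*c + 0))*(c + q) = (q + sqrt(-5*c))*(c + q) = (q + sqrt(5)*sqrt(-c))*(c + q) = (c + q)*(q + sqrt(5)*sqrt(-c)))
(-40*(-5))*x(-2, (-1*(-4)*(-4) - 1)*6) = (-40*(-5))*((-2)**2 + ((-1*(-4)*(-4) - 1)*6)*(-2) - sqrt(5)*(-(-1*(-4)*(-4) - 1)*6)**(3/2) - 2*sqrt(5)*sqrt(-(-1*(-4)*(-4) - 1)*6)) = 200*(4 + ((4*(-4) - 1)*6)*(-2) - sqrt(5)*(-(4*(-4) - 1)*6)**(3/2) - 2*sqrt(5)*sqrt(-(4*(-4) - 1)*6)) = 200*(4 + ((-16 - 1)*6)*(-2) - sqrt(5)*(-(-16 - 1)*6)**(3/2) - 2*sqrt(5)*sqrt(-(-16 - 1)*6)) = 200*(4 - 17*6*(-2) - sqrt(5)*(-(-17)*6)**(3/2) - 2*sqrt(5)*sqrt(-(-17)*6)) = 200*(4 - 102*(-2) - sqrt(5)*(-1*(-102))**(3/2) - 2*sqrt(5)*sqrt(-1*(-102))) = 200*(4 + 204 - sqrt(5)*102**(3/2) - 2*sqrt(5)*sqrt(102)) = 200*(4 + 204 - sqrt(5)*102*sqrt(102) - 2*sqrt(510)) = 200*(4 + 204 - 102*sqrt(510) - 2*sqrt(510)) = 200*(208 - 104*sqrt(510)) = 41600 - 20800*sqrt(510)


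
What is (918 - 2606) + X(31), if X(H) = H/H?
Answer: -1687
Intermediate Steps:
X(H) = 1
(918 - 2606) + X(31) = (918 - 2606) + 1 = -1688 + 1 = -1687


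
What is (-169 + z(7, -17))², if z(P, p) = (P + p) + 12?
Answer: 27889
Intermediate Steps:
z(P, p) = 12 + P + p
(-169 + z(7, -17))² = (-169 + (12 + 7 - 17))² = (-169 + 2)² = (-167)² = 27889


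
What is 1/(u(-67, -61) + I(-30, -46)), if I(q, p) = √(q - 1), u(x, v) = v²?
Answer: 3721/13845872 - I*√31/13845872 ≈ 0.00026874 - 4.0212e-7*I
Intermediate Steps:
I(q, p) = √(-1 + q)
1/(u(-67, -61) + I(-30, -46)) = 1/((-61)² + √(-1 - 30)) = 1/(3721 + √(-31)) = 1/(3721 + I*√31)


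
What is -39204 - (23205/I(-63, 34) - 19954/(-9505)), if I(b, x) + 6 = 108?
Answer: -749632723/19010 ≈ -39434.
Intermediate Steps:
I(b, x) = 102 (I(b, x) = -6 + 108 = 102)
-39204 - (23205/I(-63, 34) - 19954/(-9505)) = -39204 - (23205/102 - 19954/(-9505)) = -39204 - (23205*(1/102) - 19954*(-1/9505)) = -39204 - (455/2 + 19954/9505) = -39204 - 1*4364683/19010 = -39204 - 4364683/19010 = -749632723/19010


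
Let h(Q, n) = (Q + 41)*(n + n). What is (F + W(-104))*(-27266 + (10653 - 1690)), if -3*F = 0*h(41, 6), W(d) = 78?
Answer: -1427634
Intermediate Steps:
h(Q, n) = 2*n*(41 + Q) (h(Q, n) = (41 + Q)*(2*n) = 2*n*(41 + Q))
F = 0 (F = -0*2*6*(41 + 41) = -0*2*6*82 = -0*984 = -⅓*0 = 0)
(F + W(-104))*(-27266 + (10653 - 1690)) = (0 + 78)*(-27266 + (10653 - 1690)) = 78*(-27266 + 8963) = 78*(-18303) = -1427634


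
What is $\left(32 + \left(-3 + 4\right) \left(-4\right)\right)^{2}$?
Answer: $784$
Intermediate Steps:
$\left(32 + \left(-3 + 4\right) \left(-4\right)\right)^{2} = \left(32 + 1 \left(-4\right)\right)^{2} = \left(32 - 4\right)^{2} = 28^{2} = 784$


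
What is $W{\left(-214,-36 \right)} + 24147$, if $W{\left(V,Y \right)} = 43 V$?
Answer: $14945$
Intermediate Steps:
$W{\left(-214,-36 \right)} + 24147 = 43 \left(-214\right) + 24147 = -9202 + 24147 = 14945$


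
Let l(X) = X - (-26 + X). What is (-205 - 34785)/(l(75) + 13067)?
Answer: -34990/13093 ≈ -2.6724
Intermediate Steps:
l(X) = 26 (l(X) = X + (26 - X) = 26)
(-205 - 34785)/(l(75) + 13067) = (-205 - 34785)/(26 + 13067) = -34990/13093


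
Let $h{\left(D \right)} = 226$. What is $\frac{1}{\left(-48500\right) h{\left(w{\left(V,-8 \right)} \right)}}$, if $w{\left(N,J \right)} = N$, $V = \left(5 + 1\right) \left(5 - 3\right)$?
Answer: $- \frac{1}{10961000} \approx -9.1233 \cdot 10^{-8}$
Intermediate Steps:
$V = 12$ ($V = 6 \cdot 2 = 12$)
$\frac{1}{\left(-48500\right) h{\left(w{\left(V,-8 \right)} \right)}} = \frac{1}{\left(-48500\right) 226} = \left(- \frac{1}{48500}\right) \frac{1}{226} = - \frac{1}{10961000}$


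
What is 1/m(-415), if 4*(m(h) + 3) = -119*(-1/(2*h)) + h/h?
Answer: -3320/9249 ≈ -0.35896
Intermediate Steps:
m(h) = -11/4 + 119/(8*h) (m(h) = -3 + (-119*(-1/(2*h)) + h/h)/4 = -3 + (-119*(-1/(2*h)) + 1)/4 = -3 + (-(-119)/(2*h) + 1)/4 = -3 + (119/(2*h) + 1)/4 = -3 + (1 + 119/(2*h))/4 = -3 + (1/4 + 119/(8*h)) = -11/4 + 119/(8*h))
1/m(-415) = 1/((1/8)*(119 - 22*(-415))/(-415)) = 1/((1/8)*(-1/415)*(119 + 9130)) = 1/((1/8)*(-1/415)*9249) = 1/(-9249/3320) = -3320/9249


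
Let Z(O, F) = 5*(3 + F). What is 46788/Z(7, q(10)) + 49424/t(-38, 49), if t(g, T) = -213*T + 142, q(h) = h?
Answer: 19138796/26767 ≈ 715.01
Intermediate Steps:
t(g, T) = 142 - 213*T
Z(O, F) = 15 + 5*F
46788/Z(7, q(10)) + 49424/t(-38, 49) = 46788/(15 + 5*10) + 49424/(142 - 213*49) = 46788/(15 + 50) + 49424/(142 - 10437) = 46788/65 + 49424/(-10295) = 46788*(1/65) + 49424*(-1/10295) = 46788/65 - 49424/10295 = 19138796/26767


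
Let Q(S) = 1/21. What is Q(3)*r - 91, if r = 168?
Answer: -83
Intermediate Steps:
Q(S) = 1/21
Q(3)*r - 91 = (1/21)*168 - 91 = 8 - 91 = -83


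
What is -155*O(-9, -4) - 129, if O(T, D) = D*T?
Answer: -5709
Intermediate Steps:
-155*O(-9, -4) - 129 = -(-620)*(-9) - 129 = -155*36 - 129 = -5580 - 129 = -5709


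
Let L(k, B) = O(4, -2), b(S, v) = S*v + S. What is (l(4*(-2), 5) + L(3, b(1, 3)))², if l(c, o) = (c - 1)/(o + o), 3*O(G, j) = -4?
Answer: 4489/900 ≈ 4.9878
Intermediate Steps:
O(G, j) = -4/3 (O(G, j) = (⅓)*(-4) = -4/3)
l(c, o) = (-1 + c)/(2*o) (l(c, o) = (-1 + c)/((2*o)) = (-1 + c)*(1/(2*o)) = (-1 + c)/(2*o))
b(S, v) = S + S*v
L(k, B) = -4/3
(l(4*(-2), 5) + L(3, b(1, 3)))² = ((½)*(-1 + 4*(-2))/5 - 4/3)² = ((½)*(⅕)*(-1 - 8) - 4/3)² = ((½)*(⅕)*(-9) - 4/3)² = (-9/10 - 4/3)² = (-67/30)² = 4489/900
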